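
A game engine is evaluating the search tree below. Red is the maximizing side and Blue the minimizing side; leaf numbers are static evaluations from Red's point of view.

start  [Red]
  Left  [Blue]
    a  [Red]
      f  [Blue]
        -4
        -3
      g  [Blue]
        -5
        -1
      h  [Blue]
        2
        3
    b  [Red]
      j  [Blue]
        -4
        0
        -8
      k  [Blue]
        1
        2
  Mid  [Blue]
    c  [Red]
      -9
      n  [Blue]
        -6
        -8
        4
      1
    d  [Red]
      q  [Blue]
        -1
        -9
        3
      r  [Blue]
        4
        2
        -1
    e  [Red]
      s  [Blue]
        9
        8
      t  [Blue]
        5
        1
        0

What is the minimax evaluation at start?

f (Blue): min(-4, -3) = -4
g (Blue): min(-5, -1) = -5
h (Blue): min(2, 3) = 2
a (Red): max(-4, -5, 2) = 2
j (Blue): min(-4, 0, -8) = -8
k (Blue): min(1, 2) = 1
b (Red): max(-8, 1) = 1
Left (Blue): min(2, 1) = 1
n (Blue): min(-6, -8, 4) = -8
c (Red): max(-9, -8, 1) = 1
q (Blue): min(-1, -9, 3) = -9
r (Blue): min(4, 2, -1) = -1
d (Red): max(-9, -1) = -1
s (Blue): min(9, 8) = 8
t (Blue): min(5, 1, 0) = 0
e (Red): max(8, 0) = 8
Mid (Blue): min(1, -1, 8) = -1
start (Red): max(1, -1) = 1

1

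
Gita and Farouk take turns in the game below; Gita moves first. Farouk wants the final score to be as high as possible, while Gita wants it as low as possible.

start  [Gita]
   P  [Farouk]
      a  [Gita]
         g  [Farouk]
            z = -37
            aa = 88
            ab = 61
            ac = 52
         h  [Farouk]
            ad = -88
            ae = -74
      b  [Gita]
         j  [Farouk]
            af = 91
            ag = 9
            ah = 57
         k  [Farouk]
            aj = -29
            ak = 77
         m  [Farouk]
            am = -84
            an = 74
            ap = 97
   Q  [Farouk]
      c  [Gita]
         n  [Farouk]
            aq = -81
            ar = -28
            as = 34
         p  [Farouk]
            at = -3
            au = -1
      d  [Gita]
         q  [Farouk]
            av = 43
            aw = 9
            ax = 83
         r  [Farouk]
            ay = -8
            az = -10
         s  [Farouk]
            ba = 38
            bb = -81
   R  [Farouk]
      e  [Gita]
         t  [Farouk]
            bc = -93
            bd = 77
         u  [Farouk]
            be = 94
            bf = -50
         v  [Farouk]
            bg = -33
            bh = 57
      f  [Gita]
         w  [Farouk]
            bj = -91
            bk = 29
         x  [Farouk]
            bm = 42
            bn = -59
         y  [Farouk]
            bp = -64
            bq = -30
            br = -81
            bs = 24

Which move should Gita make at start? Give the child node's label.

Q

g (Farouk): max(-37, 88, 61, 52) = 88
h (Farouk): max(-88, -74) = -74
a (Gita): min(88, -74) = -74
j (Farouk): max(91, 9, 57) = 91
k (Farouk): max(-29, 77) = 77
m (Farouk): max(-84, 74, 97) = 97
b (Gita): min(91, 77, 97) = 77
P (Farouk): max(-74, 77) = 77
n (Farouk): max(-81, -28, 34) = 34
p (Farouk): max(-3, -1) = -1
c (Gita): min(34, -1) = -1
q (Farouk): max(43, 9, 83) = 83
r (Farouk): max(-8, -10) = -8
s (Farouk): max(38, -81) = 38
d (Gita): min(83, -8, 38) = -8
Q (Farouk): max(-1, -8) = -1
t (Farouk): max(-93, 77) = 77
u (Farouk): max(94, -50) = 94
v (Farouk): max(-33, 57) = 57
e (Gita): min(77, 94, 57) = 57
w (Farouk): max(-91, 29) = 29
x (Farouk): max(42, -59) = 42
y (Farouk): max(-64, -30, -81, 24) = 24
f (Gita): min(29, 42, 24) = 24
R (Farouk): max(57, 24) = 57
start (Gita): min(77, -1, 57) = -1
Gita at start wants the lowest of {P=77, Q=-1, R=57}, so chooses Q.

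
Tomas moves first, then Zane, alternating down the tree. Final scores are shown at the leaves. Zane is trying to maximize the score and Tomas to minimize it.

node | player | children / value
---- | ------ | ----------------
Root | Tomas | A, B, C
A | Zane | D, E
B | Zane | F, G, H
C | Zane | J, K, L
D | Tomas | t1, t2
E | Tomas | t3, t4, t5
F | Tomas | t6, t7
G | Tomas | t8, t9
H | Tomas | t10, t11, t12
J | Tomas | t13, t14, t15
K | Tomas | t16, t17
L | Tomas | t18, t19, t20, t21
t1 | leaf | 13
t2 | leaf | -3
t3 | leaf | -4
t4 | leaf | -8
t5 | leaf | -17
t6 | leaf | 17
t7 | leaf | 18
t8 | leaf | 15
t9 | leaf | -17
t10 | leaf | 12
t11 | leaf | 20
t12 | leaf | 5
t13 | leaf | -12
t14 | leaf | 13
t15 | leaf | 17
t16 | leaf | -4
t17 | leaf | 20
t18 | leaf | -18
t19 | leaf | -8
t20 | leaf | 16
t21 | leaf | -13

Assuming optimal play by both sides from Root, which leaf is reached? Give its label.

t16

D (Tomas): min(13, -3) = -3
E (Tomas): min(-4, -8, -17) = -17
A (Zane): max(-3, -17) = -3
F (Tomas): min(17, 18) = 17
G (Tomas): min(15, -17) = -17
H (Tomas): min(12, 20, 5) = 5
B (Zane): max(17, -17, 5) = 17
J (Tomas): min(-12, 13, 17) = -12
K (Tomas): min(-4, 20) = -4
L (Tomas): min(-18, -8, 16, -13) = -18
C (Zane): max(-12, -4, -18) = -4
Root (Tomas): min(-3, 17, -4) = -4
At Root, Tomas picks C (lowest: -4).
At C, Zane picks K (highest: -4).
At K, Tomas picks t16 (lowest: -4).
Terminal value -4.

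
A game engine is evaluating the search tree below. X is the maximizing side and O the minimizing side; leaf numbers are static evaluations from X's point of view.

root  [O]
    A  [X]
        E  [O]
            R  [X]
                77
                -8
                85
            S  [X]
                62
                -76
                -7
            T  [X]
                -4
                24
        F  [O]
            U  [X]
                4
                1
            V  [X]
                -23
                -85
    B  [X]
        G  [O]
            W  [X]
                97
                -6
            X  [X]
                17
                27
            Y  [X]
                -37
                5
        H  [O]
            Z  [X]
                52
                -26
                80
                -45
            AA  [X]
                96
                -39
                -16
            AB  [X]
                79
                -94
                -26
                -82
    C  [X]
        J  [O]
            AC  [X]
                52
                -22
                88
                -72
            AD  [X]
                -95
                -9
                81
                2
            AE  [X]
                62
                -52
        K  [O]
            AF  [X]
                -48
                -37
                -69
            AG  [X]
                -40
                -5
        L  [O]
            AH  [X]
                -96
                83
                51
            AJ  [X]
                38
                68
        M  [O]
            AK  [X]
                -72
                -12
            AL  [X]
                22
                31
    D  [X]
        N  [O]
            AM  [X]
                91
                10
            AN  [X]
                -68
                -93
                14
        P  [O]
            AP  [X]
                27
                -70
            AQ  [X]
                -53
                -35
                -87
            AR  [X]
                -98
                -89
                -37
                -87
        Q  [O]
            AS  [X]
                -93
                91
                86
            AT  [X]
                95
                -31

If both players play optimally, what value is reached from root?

R (X): max(77, -8, 85) = 85
S (X): max(62, -76, -7) = 62
T (X): max(-4, 24) = 24
E (O): min(85, 62, 24) = 24
U (X): max(4, 1) = 4
V (X): max(-23, -85) = -23
F (O): min(4, -23) = -23
A (X): max(24, -23) = 24
W (X): max(97, -6) = 97
X (X): max(17, 27) = 27
Y (X): max(-37, 5) = 5
G (O): min(97, 27, 5) = 5
Z (X): max(52, -26, 80, -45) = 80
AA (X): max(96, -39, -16) = 96
AB (X): max(79, -94, -26, -82) = 79
H (O): min(80, 96, 79) = 79
B (X): max(5, 79) = 79
AC (X): max(52, -22, 88, -72) = 88
AD (X): max(-95, -9, 81, 2) = 81
AE (X): max(62, -52) = 62
J (O): min(88, 81, 62) = 62
AF (X): max(-48, -37, -69) = -37
AG (X): max(-40, -5) = -5
K (O): min(-37, -5) = -37
AH (X): max(-96, 83, 51) = 83
AJ (X): max(38, 68) = 68
L (O): min(83, 68) = 68
AK (X): max(-72, -12) = -12
AL (X): max(22, 31) = 31
M (O): min(-12, 31) = -12
C (X): max(62, -37, 68, -12) = 68
AM (X): max(91, 10) = 91
AN (X): max(-68, -93, 14) = 14
N (O): min(91, 14) = 14
AP (X): max(27, -70) = 27
AQ (X): max(-53, -35, -87) = -35
AR (X): max(-98, -89, -37, -87) = -37
P (O): min(27, -35, -37) = -37
AS (X): max(-93, 91, 86) = 91
AT (X): max(95, -31) = 95
Q (O): min(91, 95) = 91
D (X): max(14, -37, 91) = 91
root (O): min(24, 79, 68, 91) = 24

24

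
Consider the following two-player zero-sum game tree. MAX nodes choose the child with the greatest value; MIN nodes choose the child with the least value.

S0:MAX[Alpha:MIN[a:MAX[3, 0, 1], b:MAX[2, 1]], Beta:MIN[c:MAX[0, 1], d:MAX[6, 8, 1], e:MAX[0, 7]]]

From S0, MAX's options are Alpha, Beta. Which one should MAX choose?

Alpha

a (MAX): max(3, 0, 1) = 3
b (MAX): max(2, 1) = 2
Alpha (MIN): min(3, 2) = 2
c (MAX): max(0, 1) = 1
d (MAX): max(6, 8, 1) = 8
e (MAX): max(0, 7) = 7
Beta (MIN): min(1, 8, 7) = 1
S0 (MAX): max(2, 1) = 2
MAX at S0 wants the highest of {Alpha=2, Beta=1}, so chooses Alpha.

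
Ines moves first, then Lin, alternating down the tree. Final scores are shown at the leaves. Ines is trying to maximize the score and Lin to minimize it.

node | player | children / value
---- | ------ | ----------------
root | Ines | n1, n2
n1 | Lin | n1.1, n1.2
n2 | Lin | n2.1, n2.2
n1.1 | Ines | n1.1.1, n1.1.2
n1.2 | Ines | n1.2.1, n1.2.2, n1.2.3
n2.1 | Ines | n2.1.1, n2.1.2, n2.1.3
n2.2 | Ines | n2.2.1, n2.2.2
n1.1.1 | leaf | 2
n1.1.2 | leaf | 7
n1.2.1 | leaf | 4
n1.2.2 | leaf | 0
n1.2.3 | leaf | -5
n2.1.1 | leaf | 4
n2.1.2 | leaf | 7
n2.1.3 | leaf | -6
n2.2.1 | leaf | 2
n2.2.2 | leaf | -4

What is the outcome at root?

n1.1 (Ines): max(2, 7) = 7
n1.2 (Ines): max(4, 0, -5) = 4
n1 (Lin): min(7, 4) = 4
n2.1 (Ines): max(4, 7, -6) = 7
n2.2 (Ines): max(2, -4) = 2
n2 (Lin): min(7, 2) = 2
root (Ines): max(4, 2) = 4

4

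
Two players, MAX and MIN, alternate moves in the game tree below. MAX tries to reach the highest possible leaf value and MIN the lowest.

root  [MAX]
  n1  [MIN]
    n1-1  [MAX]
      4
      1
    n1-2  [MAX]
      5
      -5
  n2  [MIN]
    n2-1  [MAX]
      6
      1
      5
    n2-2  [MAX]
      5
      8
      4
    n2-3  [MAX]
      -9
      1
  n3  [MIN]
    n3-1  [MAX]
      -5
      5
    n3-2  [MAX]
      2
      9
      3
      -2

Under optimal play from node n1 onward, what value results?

n1-1 (MAX): max(4, 1) = 4
n1-2 (MAX): max(5, -5) = 5
n1 (MIN): min(4, 5) = 4

4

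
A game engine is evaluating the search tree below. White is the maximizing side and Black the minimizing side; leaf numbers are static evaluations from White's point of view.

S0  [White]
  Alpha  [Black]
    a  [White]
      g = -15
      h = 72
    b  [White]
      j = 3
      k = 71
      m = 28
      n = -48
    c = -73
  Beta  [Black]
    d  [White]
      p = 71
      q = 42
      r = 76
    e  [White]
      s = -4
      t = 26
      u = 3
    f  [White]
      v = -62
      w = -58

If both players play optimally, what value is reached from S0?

-58

a (White): max(-15, 72) = 72
b (White): max(3, 71, 28, -48) = 71
Alpha (Black): min(72, 71, -73) = -73
d (White): max(71, 42, 76) = 76
e (White): max(-4, 26, 3) = 26
f (White): max(-62, -58) = -58
Beta (Black): min(76, 26, -58) = -58
S0 (White): max(-73, -58) = -58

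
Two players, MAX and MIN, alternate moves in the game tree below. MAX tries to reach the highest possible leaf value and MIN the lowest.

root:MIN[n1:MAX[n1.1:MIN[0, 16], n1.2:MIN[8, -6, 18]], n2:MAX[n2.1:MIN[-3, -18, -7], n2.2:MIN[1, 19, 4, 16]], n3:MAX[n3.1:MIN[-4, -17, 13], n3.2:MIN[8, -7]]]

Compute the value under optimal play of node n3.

-7

n3.1 (MIN): min(-4, -17, 13) = -17
n3.2 (MIN): min(8, -7) = -7
n3 (MAX): max(-17, -7) = -7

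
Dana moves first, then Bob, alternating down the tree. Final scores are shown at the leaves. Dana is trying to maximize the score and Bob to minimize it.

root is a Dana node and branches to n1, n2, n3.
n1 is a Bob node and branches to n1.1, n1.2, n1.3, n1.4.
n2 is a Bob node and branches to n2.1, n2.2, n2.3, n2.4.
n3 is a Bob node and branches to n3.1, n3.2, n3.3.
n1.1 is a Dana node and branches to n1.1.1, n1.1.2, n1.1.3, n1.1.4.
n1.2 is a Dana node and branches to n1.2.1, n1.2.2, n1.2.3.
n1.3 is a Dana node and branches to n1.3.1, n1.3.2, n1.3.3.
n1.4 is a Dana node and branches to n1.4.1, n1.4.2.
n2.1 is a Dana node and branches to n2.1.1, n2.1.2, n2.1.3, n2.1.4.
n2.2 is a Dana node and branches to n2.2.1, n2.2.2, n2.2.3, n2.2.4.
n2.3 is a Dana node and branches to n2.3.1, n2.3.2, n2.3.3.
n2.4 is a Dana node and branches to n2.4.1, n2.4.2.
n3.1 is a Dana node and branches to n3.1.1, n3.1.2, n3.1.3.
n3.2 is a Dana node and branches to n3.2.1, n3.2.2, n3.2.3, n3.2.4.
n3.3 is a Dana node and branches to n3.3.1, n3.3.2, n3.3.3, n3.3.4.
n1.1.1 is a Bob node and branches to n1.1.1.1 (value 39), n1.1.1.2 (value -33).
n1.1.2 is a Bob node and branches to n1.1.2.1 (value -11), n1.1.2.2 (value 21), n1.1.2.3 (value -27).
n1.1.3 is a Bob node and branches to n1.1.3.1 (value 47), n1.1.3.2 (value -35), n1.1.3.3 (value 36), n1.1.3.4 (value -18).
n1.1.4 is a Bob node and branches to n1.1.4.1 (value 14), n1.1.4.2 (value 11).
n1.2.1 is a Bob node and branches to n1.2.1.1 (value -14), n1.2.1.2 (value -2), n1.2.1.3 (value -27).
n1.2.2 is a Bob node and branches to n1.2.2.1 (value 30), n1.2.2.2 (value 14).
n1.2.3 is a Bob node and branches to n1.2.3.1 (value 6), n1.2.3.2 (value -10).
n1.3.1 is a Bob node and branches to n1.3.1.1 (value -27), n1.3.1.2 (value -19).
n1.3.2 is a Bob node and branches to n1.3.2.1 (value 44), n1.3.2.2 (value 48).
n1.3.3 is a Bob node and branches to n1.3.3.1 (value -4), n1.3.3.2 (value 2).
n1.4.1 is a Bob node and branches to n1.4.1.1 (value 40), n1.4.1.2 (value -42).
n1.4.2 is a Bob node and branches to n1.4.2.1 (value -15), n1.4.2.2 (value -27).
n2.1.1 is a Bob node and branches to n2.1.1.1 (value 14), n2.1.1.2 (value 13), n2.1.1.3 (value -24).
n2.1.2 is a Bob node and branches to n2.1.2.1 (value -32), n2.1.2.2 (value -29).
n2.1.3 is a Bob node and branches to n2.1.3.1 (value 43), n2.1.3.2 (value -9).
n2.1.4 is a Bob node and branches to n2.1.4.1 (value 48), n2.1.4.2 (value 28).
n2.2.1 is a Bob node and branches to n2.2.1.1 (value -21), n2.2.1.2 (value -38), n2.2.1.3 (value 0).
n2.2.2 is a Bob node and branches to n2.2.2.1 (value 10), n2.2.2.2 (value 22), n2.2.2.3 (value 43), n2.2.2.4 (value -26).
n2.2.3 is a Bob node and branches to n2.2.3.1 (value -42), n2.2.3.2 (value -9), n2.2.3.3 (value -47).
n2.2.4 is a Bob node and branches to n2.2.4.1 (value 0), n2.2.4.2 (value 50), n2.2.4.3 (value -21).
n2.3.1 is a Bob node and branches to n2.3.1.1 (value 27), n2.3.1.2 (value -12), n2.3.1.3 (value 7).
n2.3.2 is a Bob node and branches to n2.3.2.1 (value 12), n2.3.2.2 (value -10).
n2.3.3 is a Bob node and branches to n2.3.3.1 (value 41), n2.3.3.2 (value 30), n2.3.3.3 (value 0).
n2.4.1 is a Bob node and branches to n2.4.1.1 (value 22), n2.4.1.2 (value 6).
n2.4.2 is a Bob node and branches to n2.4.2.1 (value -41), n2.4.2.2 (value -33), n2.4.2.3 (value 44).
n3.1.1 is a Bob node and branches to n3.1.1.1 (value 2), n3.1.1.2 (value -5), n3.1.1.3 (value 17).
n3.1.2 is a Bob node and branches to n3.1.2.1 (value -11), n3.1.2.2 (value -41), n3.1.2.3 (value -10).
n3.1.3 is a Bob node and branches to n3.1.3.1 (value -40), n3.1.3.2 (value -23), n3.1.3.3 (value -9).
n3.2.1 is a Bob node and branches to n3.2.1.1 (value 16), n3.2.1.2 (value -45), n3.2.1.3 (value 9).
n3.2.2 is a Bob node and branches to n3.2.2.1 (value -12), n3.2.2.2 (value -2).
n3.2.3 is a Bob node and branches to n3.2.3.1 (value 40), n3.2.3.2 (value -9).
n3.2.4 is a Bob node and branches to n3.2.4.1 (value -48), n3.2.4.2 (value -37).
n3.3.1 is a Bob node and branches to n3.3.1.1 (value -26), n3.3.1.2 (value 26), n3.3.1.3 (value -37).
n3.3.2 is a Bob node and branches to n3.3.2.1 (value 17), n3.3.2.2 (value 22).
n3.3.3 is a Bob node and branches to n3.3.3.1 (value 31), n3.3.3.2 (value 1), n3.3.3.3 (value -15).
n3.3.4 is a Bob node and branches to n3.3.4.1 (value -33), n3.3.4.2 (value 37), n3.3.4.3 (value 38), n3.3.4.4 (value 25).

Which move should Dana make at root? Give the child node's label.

n3

n1.1.1 (Bob): min(39, -33) = -33
n1.1.2 (Bob): min(-11, 21, -27) = -27
n1.1.3 (Bob): min(47, -35, 36, -18) = -35
n1.1.4 (Bob): min(14, 11) = 11
n1.1 (Dana): max(-33, -27, -35, 11) = 11
n1.2.1 (Bob): min(-14, -2, -27) = -27
n1.2.2 (Bob): min(30, 14) = 14
n1.2.3 (Bob): min(6, -10) = -10
n1.2 (Dana): max(-27, 14, -10) = 14
n1.3.1 (Bob): min(-27, -19) = -27
n1.3.2 (Bob): min(44, 48) = 44
n1.3.3 (Bob): min(-4, 2) = -4
n1.3 (Dana): max(-27, 44, -4) = 44
n1.4.1 (Bob): min(40, -42) = -42
n1.4.2 (Bob): min(-15, -27) = -27
n1.4 (Dana): max(-42, -27) = -27
n1 (Bob): min(11, 14, 44, -27) = -27
n2.1.1 (Bob): min(14, 13, -24) = -24
n2.1.2 (Bob): min(-32, -29) = -32
n2.1.3 (Bob): min(43, -9) = -9
n2.1.4 (Bob): min(48, 28) = 28
n2.1 (Dana): max(-24, -32, -9, 28) = 28
n2.2.1 (Bob): min(-21, -38, 0) = -38
n2.2.2 (Bob): min(10, 22, 43, -26) = -26
n2.2.3 (Bob): min(-42, -9, -47) = -47
n2.2.4 (Bob): min(0, 50, -21) = -21
n2.2 (Dana): max(-38, -26, -47, -21) = -21
n2.3.1 (Bob): min(27, -12, 7) = -12
n2.3.2 (Bob): min(12, -10) = -10
n2.3.3 (Bob): min(41, 30, 0) = 0
n2.3 (Dana): max(-12, -10, 0) = 0
n2.4.1 (Bob): min(22, 6) = 6
n2.4.2 (Bob): min(-41, -33, 44) = -41
n2.4 (Dana): max(6, -41) = 6
n2 (Bob): min(28, -21, 0, 6) = -21
n3.1.1 (Bob): min(2, -5, 17) = -5
n3.1.2 (Bob): min(-11, -41, -10) = -41
n3.1.3 (Bob): min(-40, -23, -9) = -40
n3.1 (Dana): max(-5, -41, -40) = -5
n3.2.1 (Bob): min(16, -45, 9) = -45
n3.2.2 (Bob): min(-12, -2) = -12
n3.2.3 (Bob): min(40, -9) = -9
n3.2.4 (Bob): min(-48, -37) = -48
n3.2 (Dana): max(-45, -12, -9, -48) = -9
n3.3.1 (Bob): min(-26, 26, -37) = -37
n3.3.2 (Bob): min(17, 22) = 17
n3.3.3 (Bob): min(31, 1, -15) = -15
n3.3.4 (Bob): min(-33, 37, 38, 25) = -33
n3.3 (Dana): max(-37, 17, -15, -33) = 17
n3 (Bob): min(-5, -9, 17) = -9
root (Dana): max(-27, -21, -9) = -9
Dana at root wants the highest of {n1=-27, n2=-21, n3=-9}, so chooses n3.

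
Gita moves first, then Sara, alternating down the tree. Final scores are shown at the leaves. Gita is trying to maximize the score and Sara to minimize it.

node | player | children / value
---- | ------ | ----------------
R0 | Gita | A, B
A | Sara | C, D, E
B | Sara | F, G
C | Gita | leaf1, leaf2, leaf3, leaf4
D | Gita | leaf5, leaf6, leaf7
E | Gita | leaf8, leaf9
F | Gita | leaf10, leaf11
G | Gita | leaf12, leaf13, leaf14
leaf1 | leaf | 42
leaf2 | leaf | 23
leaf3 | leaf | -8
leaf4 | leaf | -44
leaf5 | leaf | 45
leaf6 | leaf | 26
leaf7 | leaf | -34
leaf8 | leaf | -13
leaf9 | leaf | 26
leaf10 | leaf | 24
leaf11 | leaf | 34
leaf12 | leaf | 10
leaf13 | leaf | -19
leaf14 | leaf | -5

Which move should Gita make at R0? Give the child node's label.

C (Gita): max(42, 23, -8, -44) = 42
D (Gita): max(45, 26, -34) = 45
E (Gita): max(-13, 26) = 26
A (Sara): min(42, 45, 26) = 26
F (Gita): max(24, 34) = 34
G (Gita): max(10, -19, -5) = 10
B (Sara): min(34, 10) = 10
R0 (Gita): max(26, 10) = 26
Gita at R0 wants the highest of {A=26, B=10}, so chooses A.

A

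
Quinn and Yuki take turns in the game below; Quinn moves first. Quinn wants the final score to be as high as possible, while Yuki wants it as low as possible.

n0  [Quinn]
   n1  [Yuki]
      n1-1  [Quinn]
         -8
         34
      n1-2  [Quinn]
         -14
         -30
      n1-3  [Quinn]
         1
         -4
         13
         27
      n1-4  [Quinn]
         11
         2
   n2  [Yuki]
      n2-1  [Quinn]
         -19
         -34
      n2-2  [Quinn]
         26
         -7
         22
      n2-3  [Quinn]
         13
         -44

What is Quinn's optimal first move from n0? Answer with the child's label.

n1-1 (Quinn): max(-8, 34) = 34
n1-2 (Quinn): max(-14, -30) = -14
n1-3 (Quinn): max(1, -4, 13, 27) = 27
n1-4 (Quinn): max(11, 2) = 11
n1 (Yuki): min(34, -14, 27, 11) = -14
n2-1 (Quinn): max(-19, -34) = -19
n2-2 (Quinn): max(26, -7, 22) = 26
n2-3 (Quinn): max(13, -44) = 13
n2 (Yuki): min(-19, 26, 13) = -19
n0 (Quinn): max(-14, -19) = -14
Quinn at n0 wants the highest of {n1=-14, n2=-19}, so chooses n1.

n1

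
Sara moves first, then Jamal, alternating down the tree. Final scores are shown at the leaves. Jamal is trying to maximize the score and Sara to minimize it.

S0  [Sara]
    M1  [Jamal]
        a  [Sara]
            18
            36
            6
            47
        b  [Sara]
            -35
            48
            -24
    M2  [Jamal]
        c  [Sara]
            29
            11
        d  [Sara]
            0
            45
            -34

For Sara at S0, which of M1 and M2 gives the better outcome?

a (Sara): min(18, 36, 6, 47) = 6
b (Sara): min(-35, 48, -24) = -35
M1 (Jamal): max(6, -35) = 6
c (Sara): min(29, 11) = 11
d (Sara): min(0, 45, -34) = -34
M2 (Jamal): max(11, -34) = 11
Sara prefers the lower value; M1=6, M2=11. M1 is better since 6 < 11.

M1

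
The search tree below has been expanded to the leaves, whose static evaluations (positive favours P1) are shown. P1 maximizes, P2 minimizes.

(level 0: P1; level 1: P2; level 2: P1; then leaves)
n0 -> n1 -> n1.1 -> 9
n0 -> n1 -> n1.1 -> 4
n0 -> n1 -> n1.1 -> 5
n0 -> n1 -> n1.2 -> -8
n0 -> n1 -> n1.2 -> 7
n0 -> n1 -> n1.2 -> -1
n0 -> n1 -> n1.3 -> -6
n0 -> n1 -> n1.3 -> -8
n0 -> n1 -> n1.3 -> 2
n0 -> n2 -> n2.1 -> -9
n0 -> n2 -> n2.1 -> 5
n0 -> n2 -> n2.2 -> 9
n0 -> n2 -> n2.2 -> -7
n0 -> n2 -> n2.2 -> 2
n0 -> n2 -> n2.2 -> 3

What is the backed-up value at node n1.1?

n1.1 (P1): max(9, 4, 5) = 9

9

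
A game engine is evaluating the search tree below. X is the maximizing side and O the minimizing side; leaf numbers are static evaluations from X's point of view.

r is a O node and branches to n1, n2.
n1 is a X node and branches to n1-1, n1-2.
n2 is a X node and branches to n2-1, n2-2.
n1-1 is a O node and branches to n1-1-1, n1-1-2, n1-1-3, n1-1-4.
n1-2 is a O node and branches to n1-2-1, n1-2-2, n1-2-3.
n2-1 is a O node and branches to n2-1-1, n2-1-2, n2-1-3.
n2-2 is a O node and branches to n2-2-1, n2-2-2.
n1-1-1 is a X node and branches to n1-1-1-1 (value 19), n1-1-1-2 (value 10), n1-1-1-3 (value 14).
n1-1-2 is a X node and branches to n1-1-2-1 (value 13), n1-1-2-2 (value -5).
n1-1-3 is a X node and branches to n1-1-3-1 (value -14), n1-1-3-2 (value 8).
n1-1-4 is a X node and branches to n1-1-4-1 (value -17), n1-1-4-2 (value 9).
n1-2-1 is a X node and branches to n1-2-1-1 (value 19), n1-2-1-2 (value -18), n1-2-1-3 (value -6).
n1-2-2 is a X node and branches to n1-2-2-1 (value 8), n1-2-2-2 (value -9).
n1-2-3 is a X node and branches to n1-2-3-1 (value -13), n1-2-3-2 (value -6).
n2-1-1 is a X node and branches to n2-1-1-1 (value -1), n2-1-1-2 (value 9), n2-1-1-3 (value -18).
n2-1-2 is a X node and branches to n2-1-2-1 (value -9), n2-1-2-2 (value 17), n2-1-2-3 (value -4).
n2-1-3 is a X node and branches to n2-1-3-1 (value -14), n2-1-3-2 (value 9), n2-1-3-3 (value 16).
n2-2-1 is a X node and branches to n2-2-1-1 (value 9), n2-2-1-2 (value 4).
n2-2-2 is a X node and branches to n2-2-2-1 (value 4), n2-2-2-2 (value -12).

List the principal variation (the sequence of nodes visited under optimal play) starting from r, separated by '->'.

r -> n1 -> n1-1 -> n1-1-3 -> n1-1-3-2

n1-1-1 (X): max(19, 10, 14) = 19
n1-1-2 (X): max(13, -5) = 13
n1-1-3 (X): max(-14, 8) = 8
n1-1-4 (X): max(-17, 9) = 9
n1-1 (O): min(19, 13, 8, 9) = 8
n1-2-1 (X): max(19, -18, -6) = 19
n1-2-2 (X): max(8, -9) = 8
n1-2-3 (X): max(-13, -6) = -6
n1-2 (O): min(19, 8, -6) = -6
n1 (X): max(8, -6) = 8
n2-1-1 (X): max(-1, 9, -18) = 9
n2-1-2 (X): max(-9, 17, -4) = 17
n2-1-3 (X): max(-14, 9, 16) = 16
n2-1 (O): min(9, 17, 16) = 9
n2-2-1 (X): max(9, 4) = 9
n2-2-2 (X): max(4, -12) = 4
n2-2 (O): min(9, 4) = 4
n2 (X): max(9, 4) = 9
r (O): min(8, 9) = 8
At r, O picks n1 (lowest: 8).
At n1, X picks n1-1 (highest: 8).
At n1-1, O picks n1-1-3 (lowest: 8).
At n1-1-3, X picks n1-1-3-2 (highest: 8).
Terminal value 8.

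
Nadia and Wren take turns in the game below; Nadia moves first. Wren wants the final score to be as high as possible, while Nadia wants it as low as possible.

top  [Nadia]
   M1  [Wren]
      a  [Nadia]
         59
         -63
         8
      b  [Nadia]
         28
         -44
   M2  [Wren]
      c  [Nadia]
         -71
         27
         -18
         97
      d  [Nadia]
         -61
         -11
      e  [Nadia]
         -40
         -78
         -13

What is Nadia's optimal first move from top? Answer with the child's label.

M2

a (Nadia): min(59, -63, 8) = -63
b (Nadia): min(28, -44) = -44
M1 (Wren): max(-63, -44) = -44
c (Nadia): min(-71, 27, -18, 97) = -71
d (Nadia): min(-61, -11) = -61
e (Nadia): min(-40, -78, -13) = -78
M2 (Wren): max(-71, -61, -78) = -61
top (Nadia): min(-44, -61) = -61
Nadia at top wants the lowest of {M1=-44, M2=-61}, so chooses M2.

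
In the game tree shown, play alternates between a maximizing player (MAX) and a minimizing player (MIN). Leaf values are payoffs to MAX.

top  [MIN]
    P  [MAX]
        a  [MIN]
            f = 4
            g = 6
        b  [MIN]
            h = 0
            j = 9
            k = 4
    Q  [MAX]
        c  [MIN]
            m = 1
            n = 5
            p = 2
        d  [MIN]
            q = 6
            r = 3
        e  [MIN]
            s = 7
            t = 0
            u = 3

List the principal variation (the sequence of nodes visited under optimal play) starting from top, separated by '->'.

top -> Q -> d -> r

a (MIN): min(4, 6) = 4
b (MIN): min(0, 9, 4) = 0
P (MAX): max(4, 0) = 4
c (MIN): min(1, 5, 2) = 1
d (MIN): min(6, 3) = 3
e (MIN): min(7, 0, 3) = 0
Q (MAX): max(1, 3, 0) = 3
top (MIN): min(4, 3) = 3
At top, MIN picks Q (lowest: 3).
At Q, MAX picks d (highest: 3).
At d, MIN picks r (lowest: 3).
Terminal value 3.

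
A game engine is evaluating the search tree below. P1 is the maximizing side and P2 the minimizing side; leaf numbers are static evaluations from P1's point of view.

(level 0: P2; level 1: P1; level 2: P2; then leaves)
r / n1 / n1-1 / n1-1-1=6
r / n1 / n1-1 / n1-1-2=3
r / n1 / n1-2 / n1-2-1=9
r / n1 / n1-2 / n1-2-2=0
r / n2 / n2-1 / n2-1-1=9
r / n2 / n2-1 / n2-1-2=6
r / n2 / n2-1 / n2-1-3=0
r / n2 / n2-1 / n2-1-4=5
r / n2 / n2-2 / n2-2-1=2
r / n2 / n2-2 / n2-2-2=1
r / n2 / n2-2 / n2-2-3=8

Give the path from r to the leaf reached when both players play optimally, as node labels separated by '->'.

r -> n2 -> n2-2 -> n2-2-2

n1-1 (P2): min(6, 3) = 3
n1-2 (P2): min(9, 0) = 0
n1 (P1): max(3, 0) = 3
n2-1 (P2): min(9, 6, 0, 5) = 0
n2-2 (P2): min(2, 1, 8) = 1
n2 (P1): max(0, 1) = 1
r (P2): min(3, 1) = 1
At r, P2 picks n2 (lowest: 1).
At n2, P1 picks n2-2 (highest: 1).
At n2-2, P2 picks n2-2-2 (lowest: 1).
Terminal value 1.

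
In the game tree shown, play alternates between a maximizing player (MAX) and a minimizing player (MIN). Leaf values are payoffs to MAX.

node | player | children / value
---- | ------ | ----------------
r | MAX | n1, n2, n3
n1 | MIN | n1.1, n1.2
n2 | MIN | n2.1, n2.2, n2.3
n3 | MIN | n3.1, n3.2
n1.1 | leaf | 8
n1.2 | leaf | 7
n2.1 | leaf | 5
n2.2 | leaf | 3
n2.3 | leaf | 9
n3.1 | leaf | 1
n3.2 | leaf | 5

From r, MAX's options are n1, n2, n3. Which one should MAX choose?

n1 (MIN): min(8, 7) = 7
n2 (MIN): min(5, 3, 9) = 3
n3 (MIN): min(1, 5) = 1
r (MAX): max(7, 3, 1) = 7
MAX at r wants the highest of {n1=7, n2=3, n3=1}, so chooses n1.

n1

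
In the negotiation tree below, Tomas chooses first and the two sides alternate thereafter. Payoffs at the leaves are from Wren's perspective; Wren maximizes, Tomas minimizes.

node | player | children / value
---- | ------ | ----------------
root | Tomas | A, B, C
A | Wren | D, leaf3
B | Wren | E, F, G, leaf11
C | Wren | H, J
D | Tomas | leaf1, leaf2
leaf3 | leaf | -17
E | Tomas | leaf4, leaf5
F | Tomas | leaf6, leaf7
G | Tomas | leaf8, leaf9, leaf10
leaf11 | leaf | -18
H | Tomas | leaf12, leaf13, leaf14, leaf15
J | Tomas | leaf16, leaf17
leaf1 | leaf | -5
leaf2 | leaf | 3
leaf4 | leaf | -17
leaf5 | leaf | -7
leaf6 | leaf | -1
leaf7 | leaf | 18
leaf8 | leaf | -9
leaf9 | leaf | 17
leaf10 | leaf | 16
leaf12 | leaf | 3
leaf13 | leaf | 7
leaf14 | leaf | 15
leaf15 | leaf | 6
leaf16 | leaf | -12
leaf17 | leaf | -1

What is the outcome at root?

D (Tomas): min(-5, 3) = -5
A (Wren): max(-5, -17) = -5
E (Tomas): min(-17, -7) = -17
F (Tomas): min(-1, 18) = -1
G (Tomas): min(-9, 17, 16) = -9
B (Wren): max(-17, -1, -9, -18) = -1
H (Tomas): min(3, 7, 15, 6) = 3
J (Tomas): min(-12, -1) = -12
C (Wren): max(3, -12) = 3
root (Tomas): min(-5, -1, 3) = -5

-5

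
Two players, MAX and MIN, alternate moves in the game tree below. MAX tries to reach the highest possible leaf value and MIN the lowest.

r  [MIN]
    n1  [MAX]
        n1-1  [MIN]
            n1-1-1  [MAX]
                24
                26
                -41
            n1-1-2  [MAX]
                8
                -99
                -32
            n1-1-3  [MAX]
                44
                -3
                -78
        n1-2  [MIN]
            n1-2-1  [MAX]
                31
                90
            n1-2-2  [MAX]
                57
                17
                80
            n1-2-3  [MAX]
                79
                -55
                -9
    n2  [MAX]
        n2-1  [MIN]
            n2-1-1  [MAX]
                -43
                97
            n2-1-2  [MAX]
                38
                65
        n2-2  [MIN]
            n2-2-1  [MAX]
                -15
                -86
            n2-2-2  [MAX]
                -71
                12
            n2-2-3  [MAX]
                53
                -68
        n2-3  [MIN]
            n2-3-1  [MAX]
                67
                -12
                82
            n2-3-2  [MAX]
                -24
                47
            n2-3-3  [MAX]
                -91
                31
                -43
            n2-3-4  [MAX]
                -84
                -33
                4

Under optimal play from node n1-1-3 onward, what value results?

n1-1-3 (MAX): max(44, -3, -78) = 44

44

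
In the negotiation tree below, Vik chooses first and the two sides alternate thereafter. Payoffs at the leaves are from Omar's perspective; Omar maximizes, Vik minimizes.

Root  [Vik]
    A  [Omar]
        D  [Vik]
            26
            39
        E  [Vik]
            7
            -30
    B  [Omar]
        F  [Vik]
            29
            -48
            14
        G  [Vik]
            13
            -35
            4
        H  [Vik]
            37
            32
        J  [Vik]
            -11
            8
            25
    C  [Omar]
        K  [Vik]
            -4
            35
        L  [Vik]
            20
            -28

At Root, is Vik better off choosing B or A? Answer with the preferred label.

A

F (Vik): min(29, -48, 14) = -48
G (Vik): min(13, -35, 4) = -35
H (Vik): min(37, 32) = 32
J (Vik): min(-11, 8, 25) = -11
B (Omar): max(-48, -35, 32, -11) = 32
D (Vik): min(26, 39) = 26
E (Vik): min(7, -30) = -30
A (Omar): max(26, -30) = 26
Vik prefers the lower value; B=32, A=26. A is better since 26 < 32.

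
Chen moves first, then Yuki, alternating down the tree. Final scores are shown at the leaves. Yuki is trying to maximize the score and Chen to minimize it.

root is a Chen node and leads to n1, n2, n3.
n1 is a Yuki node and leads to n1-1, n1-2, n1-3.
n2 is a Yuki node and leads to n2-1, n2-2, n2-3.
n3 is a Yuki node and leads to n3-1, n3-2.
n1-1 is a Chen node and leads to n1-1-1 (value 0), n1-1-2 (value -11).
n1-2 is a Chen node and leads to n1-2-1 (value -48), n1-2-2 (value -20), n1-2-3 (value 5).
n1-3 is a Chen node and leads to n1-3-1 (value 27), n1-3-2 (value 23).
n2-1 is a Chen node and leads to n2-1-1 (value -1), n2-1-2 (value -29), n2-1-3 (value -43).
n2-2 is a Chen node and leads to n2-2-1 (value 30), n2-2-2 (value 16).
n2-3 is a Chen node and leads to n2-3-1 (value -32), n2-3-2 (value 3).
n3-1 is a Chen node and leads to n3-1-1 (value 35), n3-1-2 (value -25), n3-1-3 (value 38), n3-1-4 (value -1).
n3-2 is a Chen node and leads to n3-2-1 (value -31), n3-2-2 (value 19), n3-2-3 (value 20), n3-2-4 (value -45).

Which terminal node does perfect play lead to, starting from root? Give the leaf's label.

n3-1-2

n1-1 (Chen): min(0, -11) = -11
n1-2 (Chen): min(-48, -20, 5) = -48
n1-3 (Chen): min(27, 23) = 23
n1 (Yuki): max(-11, -48, 23) = 23
n2-1 (Chen): min(-1, -29, -43) = -43
n2-2 (Chen): min(30, 16) = 16
n2-3 (Chen): min(-32, 3) = -32
n2 (Yuki): max(-43, 16, -32) = 16
n3-1 (Chen): min(35, -25, 38, -1) = -25
n3-2 (Chen): min(-31, 19, 20, -45) = -45
n3 (Yuki): max(-25, -45) = -25
root (Chen): min(23, 16, -25) = -25
At root, Chen picks n3 (lowest: -25).
At n3, Yuki picks n3-1 (highest: -25).
At n3-1, Chen picks n3-1-2 (lowest: -25).
Terminal value -25.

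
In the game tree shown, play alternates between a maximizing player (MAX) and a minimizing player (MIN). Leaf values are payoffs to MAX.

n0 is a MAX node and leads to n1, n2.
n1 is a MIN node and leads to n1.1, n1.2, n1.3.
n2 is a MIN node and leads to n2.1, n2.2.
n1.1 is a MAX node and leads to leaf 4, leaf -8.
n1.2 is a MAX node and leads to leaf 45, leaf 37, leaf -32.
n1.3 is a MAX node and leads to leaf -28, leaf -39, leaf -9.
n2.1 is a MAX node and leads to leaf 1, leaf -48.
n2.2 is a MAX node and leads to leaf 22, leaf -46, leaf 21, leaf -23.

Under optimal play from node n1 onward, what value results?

n1.1 (MAX): max(4, -8) = 4
n1.2 (MAX): max(45, 37, -32) = 45
n1.3 (MAX): max(-28, -39, -9) = -9
n1 (MIN): min(4, 45, -9) = -9

-9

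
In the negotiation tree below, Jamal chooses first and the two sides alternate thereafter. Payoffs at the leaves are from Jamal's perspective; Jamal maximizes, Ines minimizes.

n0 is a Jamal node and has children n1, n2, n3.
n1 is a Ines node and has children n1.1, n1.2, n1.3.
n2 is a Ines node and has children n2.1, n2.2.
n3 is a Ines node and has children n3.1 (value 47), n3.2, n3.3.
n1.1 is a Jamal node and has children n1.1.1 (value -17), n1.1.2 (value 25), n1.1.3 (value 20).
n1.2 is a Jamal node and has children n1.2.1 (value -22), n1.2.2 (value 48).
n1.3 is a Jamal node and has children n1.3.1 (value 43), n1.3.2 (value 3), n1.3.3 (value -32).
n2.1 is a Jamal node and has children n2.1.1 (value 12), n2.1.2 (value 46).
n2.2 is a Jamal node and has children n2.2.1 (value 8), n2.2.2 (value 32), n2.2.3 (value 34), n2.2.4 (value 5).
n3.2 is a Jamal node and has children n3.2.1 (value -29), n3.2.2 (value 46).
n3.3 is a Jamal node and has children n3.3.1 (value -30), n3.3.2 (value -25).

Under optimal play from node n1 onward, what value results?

25

n1.1 (Jamal): max(-17, 25, 20) = 25
n1.2 (Jamal): max(-22, 48) = 48
n1.3 (Jamal): max(43, 3, -32) = 43
n1 (Ines): min(25, 48, 43) = 25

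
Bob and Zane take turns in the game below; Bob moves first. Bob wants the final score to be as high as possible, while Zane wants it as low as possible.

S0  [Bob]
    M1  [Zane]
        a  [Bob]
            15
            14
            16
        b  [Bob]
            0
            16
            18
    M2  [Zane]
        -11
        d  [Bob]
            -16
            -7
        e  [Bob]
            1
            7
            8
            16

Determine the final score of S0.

16

a (Bob): max(15, 14, 16) = 16
b (Bob): max(0, 16, 18) = 18
M1 (Zane): min(16, 18) = 16
d (Bob): max(-16, -7) = -7
e (Bob): max(1, 7, 8, 16) = 16
M2 (Zane): min(-11, -7, 16) = -11
S0 (Bob): max(16, -11) = 16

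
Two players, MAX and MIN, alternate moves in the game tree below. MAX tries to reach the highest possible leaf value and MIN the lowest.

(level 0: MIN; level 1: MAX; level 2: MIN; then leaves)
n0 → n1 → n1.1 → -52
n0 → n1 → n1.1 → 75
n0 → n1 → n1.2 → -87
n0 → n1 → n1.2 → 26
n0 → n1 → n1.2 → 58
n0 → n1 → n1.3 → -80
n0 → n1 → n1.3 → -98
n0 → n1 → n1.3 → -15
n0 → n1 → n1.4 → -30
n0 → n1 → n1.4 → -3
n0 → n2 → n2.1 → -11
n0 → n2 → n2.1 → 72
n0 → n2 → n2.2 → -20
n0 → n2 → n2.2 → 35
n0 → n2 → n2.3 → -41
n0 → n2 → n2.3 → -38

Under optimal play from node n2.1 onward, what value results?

n2.1 (MIN): min(-11, 72) = -11

-11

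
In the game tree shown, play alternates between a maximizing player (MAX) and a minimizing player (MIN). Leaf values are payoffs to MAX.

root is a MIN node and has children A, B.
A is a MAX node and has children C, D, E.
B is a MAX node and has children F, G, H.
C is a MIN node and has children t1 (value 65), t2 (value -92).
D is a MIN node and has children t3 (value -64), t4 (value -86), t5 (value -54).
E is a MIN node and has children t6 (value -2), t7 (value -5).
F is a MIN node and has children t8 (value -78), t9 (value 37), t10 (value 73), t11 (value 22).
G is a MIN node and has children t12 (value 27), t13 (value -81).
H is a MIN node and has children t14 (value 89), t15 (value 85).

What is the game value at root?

-5

C (MIN): min(65, -92) = -92
D (MIN): min(-64, -86, -54) = -86
E (MIN): min(-2, -5) = -5
A (MAX): max(-92, -86, -5) = -5
F (MIN): min(-78, 37, 73, 22) = -78
G (MIN): min(27, -81) = -81
H (MIN): min(89, 85) = 85
B (MAX): max(-78, -81, 85) = 85
root (MIN): min(-5, 85) = -5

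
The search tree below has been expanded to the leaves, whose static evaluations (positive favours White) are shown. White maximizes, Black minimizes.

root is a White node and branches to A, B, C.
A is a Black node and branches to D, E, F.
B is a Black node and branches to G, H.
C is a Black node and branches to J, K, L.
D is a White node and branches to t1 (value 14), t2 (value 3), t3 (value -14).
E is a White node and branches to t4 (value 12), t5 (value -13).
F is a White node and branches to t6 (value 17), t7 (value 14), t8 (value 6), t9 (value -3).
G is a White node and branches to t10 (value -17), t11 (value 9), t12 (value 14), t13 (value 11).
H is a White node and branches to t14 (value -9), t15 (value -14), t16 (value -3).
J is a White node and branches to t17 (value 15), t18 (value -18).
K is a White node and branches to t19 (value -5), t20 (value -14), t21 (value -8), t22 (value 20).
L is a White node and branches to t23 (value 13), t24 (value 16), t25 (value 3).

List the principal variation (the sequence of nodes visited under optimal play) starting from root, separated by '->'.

root -> C -> J -> t17

D (White): max(14, 3, -14) = 14
E (White): max(12, -13) = 12
F (White): max(17, 14, 6, -3) = 17
A (Black): min(14, 12, 17) = 12
G (White): max(-17, 9, 14, 11) = 14
H (White): max(-9, -14, -3) = -3
B (Black): min(14, -3) = -3
J (White): max(15, -18) = 15
K (White): max(-5, -14, -8, 20) = 20
L (White): max(13, 16, 3) = 16
C (Black): min(15, 20, 16) = 15
root (White): max(12, -3, 15) = 15
At root, White picks C (highest: 15).
At C, Black picks J (lowest: 15).
At J, White picks t17 (highest: 15).
Terminal value 15.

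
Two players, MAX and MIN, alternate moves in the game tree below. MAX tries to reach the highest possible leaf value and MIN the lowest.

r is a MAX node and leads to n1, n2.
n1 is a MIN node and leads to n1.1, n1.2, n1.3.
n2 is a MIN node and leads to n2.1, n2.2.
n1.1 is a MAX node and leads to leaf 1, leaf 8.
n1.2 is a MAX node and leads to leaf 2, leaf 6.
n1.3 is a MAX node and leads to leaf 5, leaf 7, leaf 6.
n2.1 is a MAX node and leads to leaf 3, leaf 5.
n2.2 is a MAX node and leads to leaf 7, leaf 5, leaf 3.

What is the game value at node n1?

6

n1.1 (MAX): max(1, 8) = 8
n1.2 (MAX): max(2, 6) = 6
n1.3 (MAX): max(5, 7, 6) = 7
n1 (MIN): min(8, 6, 7) = 6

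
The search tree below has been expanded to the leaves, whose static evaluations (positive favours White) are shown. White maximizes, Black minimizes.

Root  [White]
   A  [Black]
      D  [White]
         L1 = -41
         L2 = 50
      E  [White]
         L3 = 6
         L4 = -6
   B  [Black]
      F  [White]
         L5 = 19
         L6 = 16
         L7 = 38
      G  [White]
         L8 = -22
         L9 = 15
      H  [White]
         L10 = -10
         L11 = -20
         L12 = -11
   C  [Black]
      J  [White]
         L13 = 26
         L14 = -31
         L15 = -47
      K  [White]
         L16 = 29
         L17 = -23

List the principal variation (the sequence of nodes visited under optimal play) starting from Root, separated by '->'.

Root -> C -> J -> L13

D (White): max(-41, 50) = 50
E (White): max(6, -6) = 6
A (Black): min(50, 6) = 6
F (White): max(19, 16, 38) = 38
G (White): max(-22, 15) = 15
H (White): max(-10, -20, -11) = -10
B (Black): min(38, 15, -10) = -10
J (White): max(26, -31, -47) = 26
K (White): max(29, -23) = 29
C (Black): min(26, 29) = 26
Root (White): max(6, -10, 26) = 26
At Root, White picks C (highest: 26).
At C, Black picks J (lowest: 26).
At J, White picks L13 (highest: 26).
Terminal value 26.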